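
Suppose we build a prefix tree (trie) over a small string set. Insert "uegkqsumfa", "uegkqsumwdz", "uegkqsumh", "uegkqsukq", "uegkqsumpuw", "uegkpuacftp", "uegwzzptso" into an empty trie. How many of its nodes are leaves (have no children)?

Leaves are exactly the stored words that no other stored word extends.
Those words: "uegkpuacftp", "uegkqsukq", "uegkqsumfa", "uegkqsumh", "uegkqsumpuw", "uegkqsumwdz", "uegwzzptso"
Leaf count: 7

7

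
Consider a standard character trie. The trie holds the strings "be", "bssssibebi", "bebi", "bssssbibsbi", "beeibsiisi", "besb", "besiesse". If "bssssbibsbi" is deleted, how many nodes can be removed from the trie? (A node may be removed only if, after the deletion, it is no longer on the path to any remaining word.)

After clearing the end-marker at "bssssbibsbi", prune upward until reaching a node still needed by another word.
The suffix "bibsbi" (6 nodes) is used only by "bssssbibsbi"; the node for "bssss" still has the child "i", so pruning stops there.
Nodes removed: 6

6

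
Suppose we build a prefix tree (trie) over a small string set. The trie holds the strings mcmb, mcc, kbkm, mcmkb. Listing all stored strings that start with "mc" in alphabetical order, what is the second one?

mcmb

Filter for "mc…" and sort: "mcc", "mcmb", "mcmkb"
The 2nd is mcmb.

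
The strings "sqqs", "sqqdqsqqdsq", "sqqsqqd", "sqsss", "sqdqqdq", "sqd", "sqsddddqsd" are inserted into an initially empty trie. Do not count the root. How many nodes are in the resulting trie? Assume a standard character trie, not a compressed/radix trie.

30

Count nodes per top-level branch (shared prefixes stored once):
  's'-branch (sqd, sqdqqdq, sqqdqsqqdsq, sqqs, sqqsqqd, sqsddddqsd, sqsss): 30 nodes
Sum: 30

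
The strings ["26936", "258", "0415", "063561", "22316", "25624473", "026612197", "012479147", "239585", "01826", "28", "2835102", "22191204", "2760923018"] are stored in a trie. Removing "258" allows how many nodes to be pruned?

Walk "258" from the leaf back toward the root, removing each node that no remaining word uses.
The suffix "8" (1 node) is used only by "258"; the node for "25" still has the child "6", so pruning stops there.
Nodes removed: 1

1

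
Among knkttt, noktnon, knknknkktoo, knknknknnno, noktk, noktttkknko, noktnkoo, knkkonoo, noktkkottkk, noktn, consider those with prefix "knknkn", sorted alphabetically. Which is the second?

knknknknnno

DFS of the "knknkn" subtree visits, in order: "knknknkktoo", "knknknknnno"
The 2nd is knknknknnno.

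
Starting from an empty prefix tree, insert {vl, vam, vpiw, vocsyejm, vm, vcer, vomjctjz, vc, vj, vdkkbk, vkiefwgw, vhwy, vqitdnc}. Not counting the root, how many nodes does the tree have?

Count nodes per top-level branch (shared prefixes stored once):
  'v'-branch (vam, vc, vcer, vdkkbk, vhwy, vj, vkiefwgw, vl, vm, vocsyejm, vomjctjz, vpiw, vqitdnc): 46 nodes
Sum: 46

46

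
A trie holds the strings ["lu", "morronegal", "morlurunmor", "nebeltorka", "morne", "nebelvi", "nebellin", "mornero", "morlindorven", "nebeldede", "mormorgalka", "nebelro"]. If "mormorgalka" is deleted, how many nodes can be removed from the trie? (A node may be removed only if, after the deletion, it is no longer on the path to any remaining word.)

8

After clearing the end-marker at "mormorgalka", prune upward until reaching a node still needed by another word.
The suffix "morgalka" (8 nodes) is used only by "mormorgalka"; the node for "mor" still has the child "r", so pruning stops there.
Nodes removed: 8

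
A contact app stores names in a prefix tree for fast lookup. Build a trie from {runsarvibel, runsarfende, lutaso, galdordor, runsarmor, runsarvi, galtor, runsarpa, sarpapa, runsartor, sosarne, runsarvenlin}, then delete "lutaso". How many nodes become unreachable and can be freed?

Walk "lutaso" from the leaf back toward the root, removing each node that no remaining word uses.
No other word shares any prefix with "lutaso", so all 6 of its nodes go.
Nodes removed: 6

6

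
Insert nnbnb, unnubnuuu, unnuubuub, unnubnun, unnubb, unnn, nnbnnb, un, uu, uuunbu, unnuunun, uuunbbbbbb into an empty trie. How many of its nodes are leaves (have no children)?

Leaves are exactly the stored words that no other stored word extends.
Those words: "nnbnb", "nnbnnb", "unnn", "unnubb", "unnubnun", "unnubnuuu", "unnuubuub", "unnuunun", "uuunbbbbbb", "uuunbu"
Leaf count: 10

10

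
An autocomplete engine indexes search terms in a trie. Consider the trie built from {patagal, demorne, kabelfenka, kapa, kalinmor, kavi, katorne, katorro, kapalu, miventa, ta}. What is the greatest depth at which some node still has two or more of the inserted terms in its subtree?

5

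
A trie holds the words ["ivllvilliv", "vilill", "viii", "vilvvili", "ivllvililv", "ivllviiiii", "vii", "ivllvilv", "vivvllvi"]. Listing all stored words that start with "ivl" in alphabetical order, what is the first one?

ivllviiiii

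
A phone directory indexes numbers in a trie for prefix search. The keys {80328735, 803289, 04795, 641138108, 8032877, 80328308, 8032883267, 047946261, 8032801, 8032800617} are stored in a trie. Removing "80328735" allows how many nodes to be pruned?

A node on "80328735"'s path can go only if nothing else ends at it or branches off below it.
The suffix "35" (2 nodes) is used only by "80328735"; the node for "803287" still has the child "7", so pruning stops there.
Nodes removed: 2

2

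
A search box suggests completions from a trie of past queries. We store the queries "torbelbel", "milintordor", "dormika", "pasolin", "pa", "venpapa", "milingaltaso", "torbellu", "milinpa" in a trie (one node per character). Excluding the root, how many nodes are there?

52

For each word, the new-node count is its length minus the longest prefix already in the trie:
  "torbelbel" → 9 new (t, o, r, b, e, l, b, e, l)
  "milintordor" → 11 new (m, i, l, i, n, t, o, r, d, o, r)
  "dormika" → 7 new (d, o, r, m, i, k, a)
  "pasolin" → 7 new (p, a, s, o, l, i, n)
  "pa" → prefix "pa" already present; 0 new (none)
  "venpapa" → 7 new (v, e, n, p, a, p, a)
  "milingaltaso" → prefix "milin" already present; 7 new (g, a, l, t, a, s, o)
  "torbellu" → prefix "torbel" already present; 2 new (l, u)
  "milinpa" → prefix "milin" already present; 2 new (p, a)
Total nodes = 9 + 11 + 7 + 7 + 0 + 7 + 7 + 2 + 2 = 52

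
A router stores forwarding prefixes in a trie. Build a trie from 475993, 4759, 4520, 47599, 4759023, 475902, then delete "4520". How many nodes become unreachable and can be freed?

3

Walk "4520" from the leaf back toward the root, removing each node that no remaining word uses.
The suffix "520" (3 nodes) is used only by "4520"; the node for "4" still has the child "7", so pruning stops there.
Nodes removed: 3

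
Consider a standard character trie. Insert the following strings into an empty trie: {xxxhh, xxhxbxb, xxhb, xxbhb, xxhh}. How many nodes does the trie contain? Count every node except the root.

15

Trie structure (* marks end of a word):
(root)
└─ x
   └─ x
      ├─ b
      │  └─ h
      │     └─ b *
      ├─ h
      │  ├─ b *
      │  ├─ h *
      │  └─ x
      │     └─ b
      │        └─ x
      │           └─ b *
      └─ x
         └─ h
            └─ h *
Counting every labelled node above: 15.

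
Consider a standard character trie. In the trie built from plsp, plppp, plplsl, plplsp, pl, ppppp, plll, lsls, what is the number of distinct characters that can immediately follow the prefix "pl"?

Follow the path "pl" to its node, then look at its outgoing edges.
Characters that immediately follow "pl" among the stored strings: {l, p, s}.
That node has 3 child edges.

3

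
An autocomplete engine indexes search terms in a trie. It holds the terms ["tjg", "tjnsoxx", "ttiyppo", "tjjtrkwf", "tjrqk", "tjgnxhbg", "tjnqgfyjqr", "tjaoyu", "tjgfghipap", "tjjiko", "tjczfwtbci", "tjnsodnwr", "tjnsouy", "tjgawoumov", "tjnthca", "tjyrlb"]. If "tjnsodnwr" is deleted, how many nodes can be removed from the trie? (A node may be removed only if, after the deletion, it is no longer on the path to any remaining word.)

4

A node on "tjnsodnwr"'s path can go only if nothing else ends at it or branches off below it.
The suffix "dnwr" (4 nodes) is used only by "tjnsodnwr"; the node for "tjnso" still has the child "x", so pruning stops there.
Nodes removed: 4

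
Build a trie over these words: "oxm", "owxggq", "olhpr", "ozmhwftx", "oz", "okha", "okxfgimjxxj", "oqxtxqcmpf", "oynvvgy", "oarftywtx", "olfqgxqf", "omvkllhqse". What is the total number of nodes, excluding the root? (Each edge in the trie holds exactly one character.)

69

Insert word by word; a character creates a node only if that edge doesn't already exist:
  "oxm" → 3 new (o, x, m)
  "owxggq" → prefix "o" already present; 5 new (w, x, g, g, q)
  "olhpr" → prefix "o" already present; 4 new (l, h, p, r)
  "ozmhwftx" → prefix "o" already present; 7 new (z, m, h, w, f, t, x)
  "oz" → prefix "oz" already present; 0 new (none)
  "okha" → prefix "o" already present; 3 new (k, h, a)
  "okxfgimjxxj" → prefix "ok" already present; 9 new (x, f, g, i, m, j, x, x, j)
  "oqxtxqcmpf" → prefix "o" already present; 9 new (q, x, t, x, q, c, m, p, f)
  "oynvvgy" → prefix "o" already present; 6 new (y, n, v, v, g, y)
  "oarftywtx" → prefix "o" already present; 8 new (a, r, f, t, y, w, t, x)
  "olfqgxqf" → prefix "ol" already present; 6 new (f, q, g, x, q, f)
  "omvkllhqse" → prefix "o" already present; 9 new (m, v, k, l, l, h, q, s, e)
Total nodes = 3 + 5 + 4 + 7 + 0 + 3 + 9 + 9 + 6 + 8 + 6 + 9 = 69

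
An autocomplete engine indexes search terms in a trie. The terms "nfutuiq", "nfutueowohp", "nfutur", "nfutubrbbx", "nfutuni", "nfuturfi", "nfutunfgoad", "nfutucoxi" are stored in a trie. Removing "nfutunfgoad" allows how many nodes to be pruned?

After clearing the end-marker at "nfutunfgoad", prune upward until reaching a node still needed by another word.
The suffix "fgoad" (5 nodes) is used only by "nfutunfgoad"; the node for "nfutun" still has the child "i", so pruning stops there.
Nodes removed: 5

5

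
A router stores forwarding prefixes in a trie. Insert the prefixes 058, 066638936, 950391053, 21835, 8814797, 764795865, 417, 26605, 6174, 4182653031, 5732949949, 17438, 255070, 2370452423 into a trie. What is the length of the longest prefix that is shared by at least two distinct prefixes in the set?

2

The deepest shared node is where two words last agree before diverging.
"417" and "4182653031" agree on "41" (2 characters) before diverging; nothing deeper is shared.
Longest shared-prefix length: 2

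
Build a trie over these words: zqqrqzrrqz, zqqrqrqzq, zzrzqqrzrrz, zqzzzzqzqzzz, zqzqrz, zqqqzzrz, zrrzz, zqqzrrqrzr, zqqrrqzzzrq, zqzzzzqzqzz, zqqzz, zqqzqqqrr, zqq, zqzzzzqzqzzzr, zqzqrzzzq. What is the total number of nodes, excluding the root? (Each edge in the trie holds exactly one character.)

Trace insertions, counting only characters that open a new branch:
  "zqqrqzrrqz" → 10 new (z, q, q, r, q, z, r, r, q, z)
  "zqqrqrqzq" → prefix "zqqrq" already present; 4 new (r, q, z, q)
  "zzrzqqrzrrz" → prefix "z" already present; 10 new (z, r, z, q, q, r, z, r, r, z)
  "zqzzzzqzqzzz" → prefix "zq" already present; 10 new (z, z, z, z, q, z, q, z, z, z)
  "zqzqrz" → prefix "zqz" already present; 3 new (q, r, z)
  "zqqqzzrz" → prefix "zqq" already present; 5 new (q, z, z, r, z)
  "zrrzz" → prefix "z" already present; 4 new (r, r, z, z)
  "zqqzrrqrzr" → prefix "zqq" already present; 7 new (z, r, r, q, r, z, r)
  "zqqrrqzzzrq" → prefix "zqqr" already present; 7 new (r, q, z, z, z, r, q)
  "zqzzzzqzqzz" → prefix "zqzzzzqzqzz" already present; 0 new (none)
  "zqqzz" → prefix "zqqz" already present; 1 new (z)
  "zqqzqqqrr" → prefix "zqqz" already present; 5 new (q, q, q, r, r)
  "zqq" → prefix "zqq" already present; 0 new (none)
  "zqzzzzqzqzzzr" → prefix "zqzzzzqzqzzz" already present; 1 new (r)
  "zqzqrzzzq" → prefix "zqzqrz" already present; 3 new (z, z, q)
Total nodes = 10 + 4 + 10 + 10 + 3 + 5 + 4 + 7 + 7 + 0 + 1 + 5 + 0 + 1 + 3 = 70

70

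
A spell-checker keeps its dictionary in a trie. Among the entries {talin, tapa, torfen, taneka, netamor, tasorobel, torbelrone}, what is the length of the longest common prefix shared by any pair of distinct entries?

Look for the deepest trie node that still has at least two words in its subtree.
"torbelrone" and "torfen" agree on "tor" (3 characters) before diverging; nothing deeper is shared.
Longest shared-prefix length: 3

3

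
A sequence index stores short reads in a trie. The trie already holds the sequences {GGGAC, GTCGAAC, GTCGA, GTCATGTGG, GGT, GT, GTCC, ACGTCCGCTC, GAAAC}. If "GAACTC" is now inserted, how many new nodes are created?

3

"GAA" is already a path in the trie; the remaining "CTC" must be added.
So 6 − 3 = 3 new nodes.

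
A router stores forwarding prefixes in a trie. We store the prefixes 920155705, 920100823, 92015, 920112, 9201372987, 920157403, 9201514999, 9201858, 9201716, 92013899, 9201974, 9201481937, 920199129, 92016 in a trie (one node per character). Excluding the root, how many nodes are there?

Count nodes per top-level branch (shared prefixes stored once):
  '9'-branch (920100823, 920112, 9201372987, 92013899, 9201481937, 92015, 9201514999, 920155705, 920157403, 92016, 9201716, 9201858, 9201974, 920199129): 54 nodes
Sum: 54

54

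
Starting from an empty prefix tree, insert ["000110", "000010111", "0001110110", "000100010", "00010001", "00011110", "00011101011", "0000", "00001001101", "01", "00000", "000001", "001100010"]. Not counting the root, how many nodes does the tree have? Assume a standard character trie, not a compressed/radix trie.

42

For each word, the new-node count is its length minus the longest prefix already in the trie:
  "000110" → 6 new (0, 0, 0, 1, 1, 0)
  "000010111" → prefix "000" already present; 6 new (0, 1, 0, 1, 1, 1)
  "0001110110" → prefix "00011" already present; 5 new (1, 0, 1, 1, 0)
  "000100010" → prefix "0001" already present; 5 new (0, 0, 0, 1, 0)
  "00010001" → prefix "00010001" already present; 0 new (none)
  "00011110" → prefix "000111" already present; 2 new (1, 0)
  "00011101011" → prefix "00011101" already present; 3 new (0, 1, 1)
  "0000" → prefix "0000" already present; 0 new (none)
  "00001001101" → prefix "000010" already present; 5 new (0, 1, 1, 0, 1)
  "01" → prefix "0" already present; 1 new (1)
  "00000" → prefix "0000" already present; 1 new (0)
  "000001" → prefix "00000" already present; 1 new (1)
  "001100010" → prefix "00" already present; 7 new (1, 1, 0, 0, 0, 1, 0)
Total nodes = 6 + 6 + 5 + 5 + 0 + 2 + 3 + 0 + 5 + 1 + 1 + 1 + 7 = 42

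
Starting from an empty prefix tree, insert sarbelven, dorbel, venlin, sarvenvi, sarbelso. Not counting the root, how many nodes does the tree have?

28

Trie structure (* marks end of a word):
(root)
├─ d
│  └─ o
│     └─ r
│        └─ b
│           └─ e
│              └─ l *
├─ s
│  └─ a
│     └─ r
│        ├─ b
│        │  └─ e
│        │     └─ l
│        │        ├─ s
│        │        │  └─ o *
│        │        └─ v
│        │           └─ e
│        │              └─ n *
│        └─ v
│           └─ e
│              └─ n
│                 └─ v
│                    └─ i *
└─ v
   └─ e
      └─ n
         └─ l
            └─ i
               └─ n *
Counting every labelled node above: 28.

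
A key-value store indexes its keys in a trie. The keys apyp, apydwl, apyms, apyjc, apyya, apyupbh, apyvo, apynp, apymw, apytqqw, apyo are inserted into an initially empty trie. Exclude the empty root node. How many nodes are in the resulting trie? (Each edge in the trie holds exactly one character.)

27

Trie structure (* marks end of a word):
(root)
└─ a
   └─ p
      └─ y
         ├─ d
         │  └─ w
         │     └─ l *
         ├─ j
         │  └─ c *
         ├─ m
         │  ├─ s *
         │  └─ w *
         ├─ n
         │  └─ p *
         ├─ o *
         ├─ p *
         ├─ t
         │  └─ q
         │     └─ q
         │        └─ w *
         ├─ u
         │  └─ p
         │     └─ b
         │        └─ h *
         ├─ v
         │  └─ o *
         └─ y
            └─ a *
Counting every labelled node above: 27.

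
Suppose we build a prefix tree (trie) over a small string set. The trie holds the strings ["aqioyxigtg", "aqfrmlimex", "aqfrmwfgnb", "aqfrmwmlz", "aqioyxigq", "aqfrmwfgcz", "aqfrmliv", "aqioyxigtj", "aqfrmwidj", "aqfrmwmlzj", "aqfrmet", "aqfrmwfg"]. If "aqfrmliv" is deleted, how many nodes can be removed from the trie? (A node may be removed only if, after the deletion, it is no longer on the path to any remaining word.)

After clearing the end-marker at "aqfrmliv", prune upward until reaching a node still needed by another word.
The suffix "v" (1 node) is used only by "aqfrmliv"; the node for "aqfrmli" still has the child "m", so pruning stops there.
Nodes removed: 1

1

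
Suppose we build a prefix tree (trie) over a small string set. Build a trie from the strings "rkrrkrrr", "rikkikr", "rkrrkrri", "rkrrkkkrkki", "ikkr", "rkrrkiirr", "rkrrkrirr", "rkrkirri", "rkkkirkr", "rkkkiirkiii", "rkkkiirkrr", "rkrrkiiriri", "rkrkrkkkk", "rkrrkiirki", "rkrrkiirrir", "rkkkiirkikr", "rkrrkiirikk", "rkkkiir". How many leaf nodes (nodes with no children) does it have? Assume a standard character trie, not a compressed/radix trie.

16

A leaf is a node with no children — equivalently, the end of a word that is not a proper prefix of any other stored word.
Those words: "ikkr", "rikkikr", "rkkkiirkiii", "rkkkiirkikr", "rkkkiirkrr", "rkkkirkr", "rkrkirri", "rkrkrkkkk", "rkrrkiirikk", "rkrrkiiriri", "rkrrkiirki", "rkrrkiirrir", "rkrrkkkrkki", "rkrrkrirr", "rkrrkrri", "rkrrkrrr"
Leaf count: 16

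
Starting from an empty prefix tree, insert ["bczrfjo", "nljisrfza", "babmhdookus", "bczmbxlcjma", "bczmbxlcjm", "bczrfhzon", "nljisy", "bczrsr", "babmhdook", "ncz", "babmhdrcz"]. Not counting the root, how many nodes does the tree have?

Count nodes per top-level branch (shared prefixes stored once):
  'b'-branch (babmhdook, babmhdookus, babmhdrcz, bczmbxlcjm, bczmbxlcjma, bczrfhzon, bczrfjo, bczrsr): 34 nodes
  'n'-branch (ncz, nljisrfza, nljisy): 12 nodes
Sum: 46

46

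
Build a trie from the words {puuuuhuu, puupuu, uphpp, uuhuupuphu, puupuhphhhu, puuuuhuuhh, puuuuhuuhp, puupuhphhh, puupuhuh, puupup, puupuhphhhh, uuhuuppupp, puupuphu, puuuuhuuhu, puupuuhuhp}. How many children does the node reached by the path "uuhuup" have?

2

Follow the path "uuhuup" to its node, then look at its outgoing edges.
Distinct next characters after "uuhuup": p, u.
That node has 2 child edges.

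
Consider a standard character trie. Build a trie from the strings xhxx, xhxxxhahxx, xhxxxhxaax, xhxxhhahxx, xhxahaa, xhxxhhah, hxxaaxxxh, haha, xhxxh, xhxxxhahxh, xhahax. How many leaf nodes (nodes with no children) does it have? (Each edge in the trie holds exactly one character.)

A leaf is a node with no children — equivalently, the end of a word that is not a proper prefix of any other stored word.
Those words: "haha", "hxxaaxxxh", "xhahax", "xhxahaa", "xhxxhhahxx", "xhxxxhahxh", "xhxxxhahxx", "xhxxxhxaax"
Leaf count: 8

8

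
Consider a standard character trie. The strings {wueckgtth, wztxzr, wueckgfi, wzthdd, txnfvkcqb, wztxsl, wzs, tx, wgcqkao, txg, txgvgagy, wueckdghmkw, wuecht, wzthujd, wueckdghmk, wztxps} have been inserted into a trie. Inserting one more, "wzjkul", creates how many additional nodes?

Walking "wzjkul" from the root, the first 2 characters ("wz") follow existing edges; "j" is the first miss.
So 6 − 2 = 4 new nodes.

4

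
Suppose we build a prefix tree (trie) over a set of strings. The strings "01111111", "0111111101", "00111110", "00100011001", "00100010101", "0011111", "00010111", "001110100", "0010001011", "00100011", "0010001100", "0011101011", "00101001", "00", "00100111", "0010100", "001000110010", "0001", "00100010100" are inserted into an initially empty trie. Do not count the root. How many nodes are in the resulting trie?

51

Insert word by word; a character creates a node only if that edge doesn't already exist:
  "01111111" → 8 new (0, 1, 1, 1, 1, 1, 1, 1)
  "0111111101" → prefix "01111111" already present; 2 new (0, 1)
  "00111110" → prefix "0" already present; 7 new (0, 1, 1, 1, 1, 1, 0)
  "00100011001" → prefix "001" already present; 8 new (0, 0, 0, 1, 1, 0, 0, 1)
  "00100010101" → prefix "0010001" already present; 4 new (0, 1, 0, 1)
  "0011111" → prefix "0011111" already present; 0 new (none)
  "00010111" → prefix "00" already present; 6 new (0, 1, 0, 1, 1, 1)
  "001110100" → prefix "00111" already present; 4 new (0, 1, 0, 0)
  "0010001011" → prefix "001000101" already present; 1 new (1)
  "00100011" → prefix "00100011" already present; 0 new (none)
  "0010001100" → prefix "0010001100" already present; 0 new (none)
  "0011101011" → prefix "00111010" already present; 2 new (1, 1)
  "00101001" → prefix "0010" already present; 4 new (1, 0, 0, 1)
  "00" → prefix "00" already present; 0 new (none)
  "00100111" → prefix "00100" already present; 3 new (1, 1, 1)
  "0010100" → prefix "0010100" already present; 0 new (none)
  "001000110010" → prefix "00100011001" already present; 1 new (0)
  "0001" → prefix "0001" already present; 0 new (none)
  "00100010100" → prefix "0010001010" already present; 1 new (0)
Total nodes = 8 + 2 + 7 + 8 + 4 + 0 + 6 + 4 + 1 + 0 + 0 + 2 + 4 + 0 + 3 + 0 + 1 + 0 + 1 = 51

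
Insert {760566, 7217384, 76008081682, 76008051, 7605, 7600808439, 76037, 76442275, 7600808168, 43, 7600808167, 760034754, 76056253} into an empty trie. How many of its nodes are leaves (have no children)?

11

Leaves are exactly the stored words that no other stored word extends.
Those words: "43", "7217384", "760034754", "76008051", "7600808167", "76008081682", "7600808439", "76037", "76056253", "760566", "76442275"
Leaf count: 11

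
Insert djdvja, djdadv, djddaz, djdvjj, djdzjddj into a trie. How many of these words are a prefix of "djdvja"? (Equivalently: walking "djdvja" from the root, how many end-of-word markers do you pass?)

Check each prefix of "djdvja" against the stored set — each match is an end-marker on the path.
Prefixes of the query that are stored words: "djdvja"
Count: 1

1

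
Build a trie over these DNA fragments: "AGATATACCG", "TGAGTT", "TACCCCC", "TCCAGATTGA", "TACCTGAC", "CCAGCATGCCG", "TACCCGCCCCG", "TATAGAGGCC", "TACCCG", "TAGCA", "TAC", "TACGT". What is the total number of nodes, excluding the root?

Count nodes per top-level branch (shared prefixes stored once):
  'A'-branch (AGATATACCG): 10 nodes
  'C'-branch (CCAGCATGCCG): 11 nodes
  'T'-branch (TAC, TACCCCC, TACCCG, TACCCGCCCCG, TACCTGAC, TACGT, TAGCA, TATAGAGGCC, TCCAGATTGA, TGAGTT): 44 nodes
Sum: 65

65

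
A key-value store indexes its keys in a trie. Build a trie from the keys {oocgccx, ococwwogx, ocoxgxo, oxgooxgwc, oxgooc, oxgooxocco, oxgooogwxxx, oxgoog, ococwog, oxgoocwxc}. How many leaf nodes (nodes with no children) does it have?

Leaves are exactly the stored words that no other stored word extends.
Those words: "ococwog", "ococwwogx", "ocoxgxo", "oocgccx", "oxgoocwxc", "oxgoog", "oxgooogwxxx", "oxgooxgwc", "oxgooxocco"
Leaf count: 9

9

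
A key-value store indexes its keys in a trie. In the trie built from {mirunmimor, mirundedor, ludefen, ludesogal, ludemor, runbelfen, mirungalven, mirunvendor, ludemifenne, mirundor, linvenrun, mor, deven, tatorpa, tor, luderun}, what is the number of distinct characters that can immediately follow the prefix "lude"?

4

Follow the path "lude" to its node, then look at its outgoing edges.
Characters that immediately follow "lude" among the stored strings: {f, m, r, s}.
That node has 4 child edges.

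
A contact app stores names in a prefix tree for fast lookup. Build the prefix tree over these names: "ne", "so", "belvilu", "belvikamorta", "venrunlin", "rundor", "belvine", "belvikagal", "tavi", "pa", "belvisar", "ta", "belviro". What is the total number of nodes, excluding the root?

49

Count nodes per top-level branch (shared prefixes stored once):
  'b'-branch (belvikagal, belvikamorta, belvilu, belvine, belviro, belvisar): 24 nodes
  'n'-branch (ne): 2 nodes
  'p'-branch (pa): 2 nodes
  'r'-branch (rundor): 6 nodes
  's'-branch (so): 2 nodes
  't'-branch (ta, tavi): 4 nodes
  'v'-branch (venrunlin): 9 nodes
Sum: 49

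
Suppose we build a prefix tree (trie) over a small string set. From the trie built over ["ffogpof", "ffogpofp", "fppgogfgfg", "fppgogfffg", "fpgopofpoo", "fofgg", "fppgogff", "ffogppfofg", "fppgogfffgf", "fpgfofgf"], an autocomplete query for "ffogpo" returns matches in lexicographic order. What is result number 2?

ffogpofp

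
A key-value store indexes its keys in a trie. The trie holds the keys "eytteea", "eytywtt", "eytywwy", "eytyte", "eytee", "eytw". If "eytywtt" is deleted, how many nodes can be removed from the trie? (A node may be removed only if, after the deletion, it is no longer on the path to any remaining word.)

2

Walk "eytywtt" from the leaf back toward the root, removing each node that no remaining word uses.
The suffix "tt" (2 nodes) is used only by "eytywtt"; the node for "eytyw" still has the child "w", so pruning stops there.
Nodes removed: 2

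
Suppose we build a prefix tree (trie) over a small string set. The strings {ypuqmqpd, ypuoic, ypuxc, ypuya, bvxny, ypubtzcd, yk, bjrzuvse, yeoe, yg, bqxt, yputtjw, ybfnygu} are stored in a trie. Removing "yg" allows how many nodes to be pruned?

A node on "yg"'s path can go only if nothing else ends at it or branches off below it.
The suffix "g" (1 node) is used only by "yg"; the node for "y" still has the child "p", so pruning stops there.
Nodes removed: 1

1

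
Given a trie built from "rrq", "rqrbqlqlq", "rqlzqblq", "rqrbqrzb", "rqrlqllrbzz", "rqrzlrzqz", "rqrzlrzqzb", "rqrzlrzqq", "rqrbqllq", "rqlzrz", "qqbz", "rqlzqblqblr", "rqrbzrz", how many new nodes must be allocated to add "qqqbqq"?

4

"qq" is already a path in the trie; the remaining "qbqq" must be added.
So 6 − 2 = 4 new nodes.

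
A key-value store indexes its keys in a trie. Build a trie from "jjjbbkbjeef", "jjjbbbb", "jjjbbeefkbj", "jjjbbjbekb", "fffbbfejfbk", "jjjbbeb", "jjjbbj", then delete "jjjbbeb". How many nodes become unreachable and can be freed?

After clearing the end-marker at "jjjbbeb", prune upward until reaching a node still needed by another word.
The suffix "b" (1 node) is used only by "jjjbbeb"; the node for "jjjbbe" still has the child "e", so pruning stops there.
Nodes removed: 1

1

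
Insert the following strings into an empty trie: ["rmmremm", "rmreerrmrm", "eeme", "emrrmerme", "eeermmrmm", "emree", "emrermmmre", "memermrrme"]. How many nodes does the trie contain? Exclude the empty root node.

52

Count nodes per top-level branch (shared prefixes stored once):
  'e'-branch (eeermmrmm, eeme, emree, emrermmmre, emrrmerme): 27 nodes
  'm'-branch (memermrrme): 10 nodes
  'r'-branch (rmmremm, rmreerrmrm): 15 nodes
Sum: 52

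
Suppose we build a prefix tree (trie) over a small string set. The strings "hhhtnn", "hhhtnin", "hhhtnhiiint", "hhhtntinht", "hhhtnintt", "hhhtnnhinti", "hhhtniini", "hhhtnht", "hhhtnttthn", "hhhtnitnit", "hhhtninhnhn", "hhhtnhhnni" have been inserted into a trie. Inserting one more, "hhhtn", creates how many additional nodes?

0

"hhhtn" is already a full path in the trie; only an end-marker is added.
No new nodes are needed: 0.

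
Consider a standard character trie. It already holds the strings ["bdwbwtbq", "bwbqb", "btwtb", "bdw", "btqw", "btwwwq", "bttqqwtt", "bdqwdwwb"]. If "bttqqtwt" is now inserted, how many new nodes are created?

"bttqq" is already a path in the trie; the remaining "twt" must be added.
So 8 − 5 = 3 new nodes.

3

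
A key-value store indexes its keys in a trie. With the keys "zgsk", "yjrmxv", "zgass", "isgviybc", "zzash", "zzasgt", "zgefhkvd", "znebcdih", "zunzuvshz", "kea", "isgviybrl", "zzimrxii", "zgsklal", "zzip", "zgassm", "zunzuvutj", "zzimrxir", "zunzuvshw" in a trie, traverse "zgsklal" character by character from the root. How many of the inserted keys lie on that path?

2

Check each prefix of "zgsklal" against the stored set — each match is an end-marker on the path.
Prefixes of the query that are stored words: "zgsk", "zgsklal"
Count: 2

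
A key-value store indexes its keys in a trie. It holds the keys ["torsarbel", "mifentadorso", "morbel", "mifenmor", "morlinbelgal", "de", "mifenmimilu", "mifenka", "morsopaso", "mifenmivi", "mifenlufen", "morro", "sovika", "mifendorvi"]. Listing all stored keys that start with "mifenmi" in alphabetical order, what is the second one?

mifenmivi

DFS of the "mifenmi" subtree visits, in order: "mifenmimilu", "mifenmivi"
The 2nd is mifenmivi.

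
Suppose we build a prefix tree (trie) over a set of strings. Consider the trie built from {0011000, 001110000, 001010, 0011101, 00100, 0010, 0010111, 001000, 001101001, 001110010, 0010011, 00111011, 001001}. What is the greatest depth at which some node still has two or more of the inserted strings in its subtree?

The deepest shared node is where two words last agree before diverging.
e.g. "001110000" and "001110010" share the prefix "0011100" of length 7; no pair shares a longer one.
Longest shared-prefix length: 7

7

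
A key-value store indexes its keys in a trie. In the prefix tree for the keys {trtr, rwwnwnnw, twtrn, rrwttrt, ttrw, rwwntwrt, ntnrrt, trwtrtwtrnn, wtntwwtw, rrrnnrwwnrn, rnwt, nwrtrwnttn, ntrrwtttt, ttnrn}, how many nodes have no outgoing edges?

14

Leaves are exactly the stored words that no other stored word extends.
Those words: "ntnrrt", "ntrrwtttt", "nwrtrwnttn", "rnwt", "rrrnnrwwnrn", "rrwttrt", "rwwntwrt", "rwwnwnnw", "trtr", "trwtrtwtrnn", "ttnrn", "ttrw", "twtrn", "wtntwwtw"
Leaf count: 14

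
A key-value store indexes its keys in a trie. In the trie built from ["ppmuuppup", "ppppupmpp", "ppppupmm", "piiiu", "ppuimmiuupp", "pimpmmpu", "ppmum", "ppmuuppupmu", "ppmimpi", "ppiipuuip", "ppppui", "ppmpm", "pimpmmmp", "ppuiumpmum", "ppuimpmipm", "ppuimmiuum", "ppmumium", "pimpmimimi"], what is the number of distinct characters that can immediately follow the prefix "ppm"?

Follow the path "ppm" to its node, then look at its outgoing edges.
Distinct next characters after "ppm": i, p, u.
That node has 3 child edges.

3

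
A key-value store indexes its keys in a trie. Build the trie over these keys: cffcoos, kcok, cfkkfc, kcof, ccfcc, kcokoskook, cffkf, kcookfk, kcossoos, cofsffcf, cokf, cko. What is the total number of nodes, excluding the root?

48

Count nodes per top-level branch (shared prefixes stored once):
  'c'-branch (ccfcc, cffcoos, cffkf, cfkkfc, cko, cofsffcf, cokf): 28 nodes
  'k'-branch (kcof, kcok, kcokoskook, kcookfk, kcossoos): 20 nodes
Sum: 48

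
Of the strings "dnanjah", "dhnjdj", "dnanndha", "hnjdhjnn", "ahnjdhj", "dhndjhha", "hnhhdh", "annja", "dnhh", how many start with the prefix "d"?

Walk to "d"; the words in its subtree are exactly those with that prefix.
Matches: "dhndjhha", "dhnjdj", "dnanjah", "dnanndha", "dnhh"
Count: 5

5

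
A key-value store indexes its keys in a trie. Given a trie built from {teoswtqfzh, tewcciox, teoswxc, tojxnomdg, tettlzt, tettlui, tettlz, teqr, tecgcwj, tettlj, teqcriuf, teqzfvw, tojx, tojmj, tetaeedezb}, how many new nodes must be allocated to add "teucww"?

4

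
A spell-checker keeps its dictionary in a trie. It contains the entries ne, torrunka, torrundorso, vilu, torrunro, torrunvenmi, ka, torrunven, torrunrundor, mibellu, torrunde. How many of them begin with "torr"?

Traverse to the node for "torr", then collect every word in that subtree.
Matches: "torrunde", "torrundorso", "torrunka", "torrunro", "torrunrundor", "torrunven", "torrunvenmi"
Count: 7

7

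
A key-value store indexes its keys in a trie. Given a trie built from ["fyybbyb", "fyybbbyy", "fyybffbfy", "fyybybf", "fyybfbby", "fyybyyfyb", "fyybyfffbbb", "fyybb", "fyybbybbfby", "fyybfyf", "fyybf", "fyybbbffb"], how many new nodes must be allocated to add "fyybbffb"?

3

The longest prefix of "fyybbffb" already in the trie is "fyybb" (length 5).
Each of the 3 remaining characters creates one node.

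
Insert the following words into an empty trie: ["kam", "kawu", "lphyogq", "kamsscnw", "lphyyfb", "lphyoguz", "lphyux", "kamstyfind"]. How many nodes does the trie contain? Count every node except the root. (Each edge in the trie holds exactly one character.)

Insert word by word; a character creates a node only if that edge doesn't already exist:
  "kam" → 3 new (k, a, m)
  "kawu" → prefix "ka" already present; 2 new (w, u)
  "lphyogq" → 7 new (l, p, h, y, o, g, q)
  "kamsscnw" → prefix "kam" already present; 5 new (s, s, c, n, w)
  "lphyyfb" → prefix "lphy" already present; 3 new (y, f, b)
  "lphyoguz" → prefix "lphyog" already present; 2 new (u, z)
  "lphyux" → prefix "lphy" already present; 2 new (u, x)
  "kamstyfind" → prefix "kams" already present; 6 new (t, y, f, i, n, d)
Total nodes = 3 + 2 + 7 + 5 + 3 + 2 + 2 + 6 = 30

30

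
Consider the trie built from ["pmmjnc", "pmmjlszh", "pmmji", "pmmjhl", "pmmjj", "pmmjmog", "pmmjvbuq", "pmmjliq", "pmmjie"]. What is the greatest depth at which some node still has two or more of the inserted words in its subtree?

Equivalently: take the maximum, over all pairs, of their longest common prefix length.
"pmmji" and "pmmjie" agree on "pmmji" (5 characters) before diverging; nothing deeper is shared.
Longest shared-prefix length: 5

5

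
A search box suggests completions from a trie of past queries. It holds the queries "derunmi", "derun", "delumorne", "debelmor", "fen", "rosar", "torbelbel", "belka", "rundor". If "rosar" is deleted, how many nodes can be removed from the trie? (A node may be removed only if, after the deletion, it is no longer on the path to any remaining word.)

A node on "rosar"'s path can go only if nothing else ends at it or branches off below it.
The suffix "osar" (4 nodes) is used only by "rosar"; the node for "r" still has the child "u", so pruning stops there.
Nodes removed: 4

4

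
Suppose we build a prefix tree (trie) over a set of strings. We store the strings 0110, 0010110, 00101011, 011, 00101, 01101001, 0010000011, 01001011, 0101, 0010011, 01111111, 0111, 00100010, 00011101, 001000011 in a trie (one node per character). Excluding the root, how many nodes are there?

Trace insertions, counting only characters that open a new branch:
  "0110" → 4 new (0, 1, 1, 0)
  "0010110" → prefix "0" already present; 6 new (0, 1, 0, 1, 1, 0)
  "00101011" → prefix "00101" already present; 3 new (0, 1, 1)
  "011" → prefix "011" already present; 0 new (none)
  "00101" → prefix "00101" already present; 0 new (none)
  "01101001" → prefix "0110" already present; 4 new (1, 0, 0, 1)
  "0010000011" → prefix "0010" already present; 6 new (0, 0, 0, 0, 1, 1)
  "01001011" → prefix "01" already present; 6 new (0, 0, 1, 0, 1, 1)
  "0101" → prefix "010" already present; 1 new (1)
  "0010011" → prefix "00100" already present; 2 new (1, 1)
  "01111111" → prefix "011" already present; 5 new (1, 1, 1, 1, 1)
  "0111" → prefix "0111" already present; 0 new (none)
  "00100010" → prefix "001000" already present; 2 new (1, 0)
  "00011101" → prefix "00" already present; 6 new (0, 1, 1, 1, 0, 1)
  "001000011" → prefix "0010000" already present; 2 new (1, 1)
Total nodes = 4 + 6 + 3 + 0 + 0 + 4 + 6 + 6 + 1 + 2 + 5 + 0 + 2 + 6 + 2 = 47

47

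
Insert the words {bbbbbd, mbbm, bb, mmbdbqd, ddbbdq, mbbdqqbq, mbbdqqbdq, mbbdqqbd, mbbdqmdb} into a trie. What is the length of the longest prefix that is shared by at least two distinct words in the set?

8

Look for the deepest trie node that still has at least two words in its subtree.
e.g. "mbbdqqbd" and "mbbdqqbdq" share the prefix "mbbdqqbd" of length 8; no pair shares a longer one.
Longest shared-prefix length: 8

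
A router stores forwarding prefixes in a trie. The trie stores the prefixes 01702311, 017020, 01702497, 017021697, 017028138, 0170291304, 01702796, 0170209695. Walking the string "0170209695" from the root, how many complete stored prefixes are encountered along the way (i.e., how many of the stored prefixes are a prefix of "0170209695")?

2

Check each prefix of "0170209695" against the stored set — each match is an end-marker on the path.
Prefixes of the query that are stored words: "017020", "0170209695"
Count: 2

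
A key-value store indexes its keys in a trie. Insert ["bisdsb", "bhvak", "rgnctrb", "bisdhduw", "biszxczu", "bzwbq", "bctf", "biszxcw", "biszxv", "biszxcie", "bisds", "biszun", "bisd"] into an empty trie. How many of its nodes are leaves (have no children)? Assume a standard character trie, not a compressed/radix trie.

Leaves are exactly the stored words that no other stored word extends.
Those words: "bctf", "bhvak", "bisdhduw", "bisdsb", "biszun", "biszxcie", "biszxcw", "biszxczu", "biszxv", "bzwbq", "rgnctrb"
Leaf count: 11

11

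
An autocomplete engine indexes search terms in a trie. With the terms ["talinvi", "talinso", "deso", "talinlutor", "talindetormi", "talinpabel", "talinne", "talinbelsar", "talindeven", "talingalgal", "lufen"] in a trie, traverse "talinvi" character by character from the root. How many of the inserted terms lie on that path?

1

Walk "talinvi" from the root; an end-of-word marker is hit whenever a stored word is a prefix of "talinvi".
Prefixes of the query that are stored words: "talinvi"
Count: 1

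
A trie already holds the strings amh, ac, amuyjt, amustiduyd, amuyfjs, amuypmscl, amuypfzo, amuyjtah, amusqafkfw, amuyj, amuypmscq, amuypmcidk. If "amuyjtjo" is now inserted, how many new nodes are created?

2

"amuyjt" is already a path in the trie; the remaining "jo" must be added.
So 8 − 6 = 2 new nodes.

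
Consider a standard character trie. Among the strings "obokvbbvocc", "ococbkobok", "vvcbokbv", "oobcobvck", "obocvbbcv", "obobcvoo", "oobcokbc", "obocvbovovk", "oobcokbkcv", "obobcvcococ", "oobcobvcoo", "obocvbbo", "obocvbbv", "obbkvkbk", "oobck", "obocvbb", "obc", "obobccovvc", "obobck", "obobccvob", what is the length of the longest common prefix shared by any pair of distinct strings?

8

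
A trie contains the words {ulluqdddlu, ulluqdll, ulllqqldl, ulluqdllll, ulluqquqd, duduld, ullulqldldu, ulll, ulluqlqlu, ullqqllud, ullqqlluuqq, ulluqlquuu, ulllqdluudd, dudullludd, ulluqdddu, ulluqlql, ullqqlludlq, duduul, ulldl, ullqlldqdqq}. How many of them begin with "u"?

17

Filter for entries beginning with "u":
Words under "u": ulldl, ulll, ulllqdluudd, ulllqqldl, ullqlldqdqq, ullqqllud, ullqqlludlq, ullqqlluuqq, ullulqldldu, ulluqdddlu, ulluqdddu, ulluqdll, ulluqdllll, ulluqlql, ulluqlqlu, ulluqlquuu, ulluqquqd
Count: 17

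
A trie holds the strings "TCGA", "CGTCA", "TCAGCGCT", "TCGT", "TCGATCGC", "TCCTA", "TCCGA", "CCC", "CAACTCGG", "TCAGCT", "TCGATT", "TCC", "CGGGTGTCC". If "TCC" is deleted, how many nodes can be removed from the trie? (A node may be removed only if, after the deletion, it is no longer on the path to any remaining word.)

0

After clearing the end-marker at "TCC", prune upward until reaching a node still needed by another word.
Every node on "TCC" is still needed (e.g. by "TCCTA"), so nothing is freed.
Nodes removed: 0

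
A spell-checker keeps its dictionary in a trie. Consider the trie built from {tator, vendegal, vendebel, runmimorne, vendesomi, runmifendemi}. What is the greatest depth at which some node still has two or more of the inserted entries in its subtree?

Equivalently: take the maximum, over all pairs, of their longest common prefix length.
"runmifendemi" and "runmimorne" agree on "runmi" (5 characters) before diverging; nothing deeper is shared.
Longest shared-prefix length: 5

5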